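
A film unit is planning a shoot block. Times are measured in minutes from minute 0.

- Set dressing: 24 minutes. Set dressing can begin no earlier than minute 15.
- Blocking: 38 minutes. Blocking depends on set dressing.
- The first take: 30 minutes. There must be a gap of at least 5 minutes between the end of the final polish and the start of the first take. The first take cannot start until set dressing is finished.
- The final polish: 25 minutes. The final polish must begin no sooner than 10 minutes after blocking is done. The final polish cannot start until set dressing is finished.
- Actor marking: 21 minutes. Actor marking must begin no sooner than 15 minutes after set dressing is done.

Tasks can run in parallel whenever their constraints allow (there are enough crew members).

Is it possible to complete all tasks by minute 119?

No

After its own release at minute 15, set dressing can start at minute 15 and finishes at minute 39.
Actor marking cannot begin until set dressing (finishes minute 39, plus 15-minute gap → minute 54). It runs from minute 54 to 54 + 21 = minute 75.
After set dressing (finishes minute 39), blocking can start at minute 39 and finishes at minute 77.
The final polish has to wait for blocking (finishes minute 77, plus 10-minute gap → minute 87); set dressing (finishes minute 39). The latest of these is minute 87, so the final polish runs minute 87 to 87 + 25 = minute 112.
The first take has to wait for the final polish (finishes minute 112, plus 5-minute gap → minute 117); set dressing (finishes minute 39). The latest of these is minute 117, so the first take runs minute 117 to 117 + 30 = minute 147.
The earliest everything can be done is minute 147, which is after the deadline of 119, so it is not possible.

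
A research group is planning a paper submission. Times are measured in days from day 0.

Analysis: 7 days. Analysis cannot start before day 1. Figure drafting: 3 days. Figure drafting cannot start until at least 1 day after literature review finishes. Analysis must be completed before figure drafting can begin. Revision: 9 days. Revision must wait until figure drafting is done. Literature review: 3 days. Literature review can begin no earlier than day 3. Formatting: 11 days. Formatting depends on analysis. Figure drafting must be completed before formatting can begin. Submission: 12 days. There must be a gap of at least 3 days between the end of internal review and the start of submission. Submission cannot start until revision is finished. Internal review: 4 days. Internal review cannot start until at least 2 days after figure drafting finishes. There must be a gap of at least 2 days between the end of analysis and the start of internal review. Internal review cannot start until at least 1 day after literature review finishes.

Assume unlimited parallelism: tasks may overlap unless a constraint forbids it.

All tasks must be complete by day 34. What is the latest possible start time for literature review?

Submission must finish by day 34; it takes 12 days, so it must start by 34 − 12 = day 22.
Internal review has to be done before submission (must start by day 22, minus 3-day gap → day 19). That means finishing by day 19, i.e. starting by 19 − 4 = day 15.
Since submission (must start by day 22) depends on it, revision must finish by day 22. Backing off its 9-day duration gives a latest start of day 13.
Formatting must finish by day 34; it takes 11 days, so it must start by 34 − 11 = day 23.
Figure drafting has several dependents: internal review (must start by day 15, minus 2-day gap → day 13); revision (must start by day 13); formatting (must start by day 23). The earliest of those limits is day 13, so figure drafting must start by 13 − 3 = day 10.
Literature review has several dependents: figure drafting (must start by day 10, minus 1-day gap → day 9); internal review (must start by day 15, minus 1-day gap → day 14). The earliest of those limits is day 9, so literature review must start by 9 − 3 = day 6.

6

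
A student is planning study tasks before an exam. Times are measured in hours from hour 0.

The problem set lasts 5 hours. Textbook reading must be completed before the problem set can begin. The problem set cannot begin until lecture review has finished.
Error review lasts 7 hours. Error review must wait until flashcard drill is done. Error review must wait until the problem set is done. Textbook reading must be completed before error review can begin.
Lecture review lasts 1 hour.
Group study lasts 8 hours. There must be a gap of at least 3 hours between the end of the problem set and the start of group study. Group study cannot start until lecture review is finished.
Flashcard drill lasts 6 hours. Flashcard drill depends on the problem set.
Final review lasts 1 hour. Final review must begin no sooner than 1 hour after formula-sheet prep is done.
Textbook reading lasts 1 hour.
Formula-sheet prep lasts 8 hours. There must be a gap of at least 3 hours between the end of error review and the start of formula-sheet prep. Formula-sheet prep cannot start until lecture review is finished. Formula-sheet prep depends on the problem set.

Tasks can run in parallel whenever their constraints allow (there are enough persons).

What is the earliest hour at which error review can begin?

Lecture review can start immediately at hour 0; it finishes at hour 1.
Textbook reading can start immediately at hour 0; it finishes at hour 1.
For the problem set: textbook reading (finishes hour 1); lecture review (finishes hour 1). Taking the maximum gives a start of hour 1, and it finishes at 1 + 5 = hour 6.
After the problem set (finishes hour 6), flashcard drill can start at hour 6 and finishes at hour 12.
Error review waits on flashcard drill (finishes hour 12); the problem set (finishes hour 6); textbook reading (finishes hour 1). The latest of these is hour 12, which is the earliest error review can start.

12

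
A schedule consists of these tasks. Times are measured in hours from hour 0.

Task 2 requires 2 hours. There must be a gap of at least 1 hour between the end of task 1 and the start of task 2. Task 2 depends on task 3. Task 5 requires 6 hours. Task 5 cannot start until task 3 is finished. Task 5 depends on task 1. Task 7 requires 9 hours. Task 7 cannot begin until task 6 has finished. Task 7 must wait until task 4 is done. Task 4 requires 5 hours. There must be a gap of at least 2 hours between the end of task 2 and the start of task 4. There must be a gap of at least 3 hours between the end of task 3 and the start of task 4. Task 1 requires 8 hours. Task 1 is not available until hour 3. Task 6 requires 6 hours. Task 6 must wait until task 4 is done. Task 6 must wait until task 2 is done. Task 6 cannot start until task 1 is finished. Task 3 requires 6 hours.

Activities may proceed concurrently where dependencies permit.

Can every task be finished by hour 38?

Yes

Task 3 has no prerequisites, so it starts at hour 0 and finishes at hour 6.
After its own release at hour 3, task 1 can start at hour 3 and finishes at hour 11.
Task 5 cannot start until task 3 (finishes hour 6); task 1 (finishes hour 11). The controlling bound is hour 11, so task 5 finishes at 11 + 6 = hour 17.
Task 2 cannot start until task 1 (finishes hour 11, plus 1-hour gap → hour 12); task 3 (finishes hour 6). The controlling bound is hour 12, so task 2 finishes at 12 + 2 = hour 14.
Task 4 cannot start until task 2 (finishes hour 14, plus 2-hour gap → hour 16); task 3 (finishes hour 6, plus 3-hour gap → hour 9). The controlling bound is hour 16, so task 4 finishes at 16 + 5 = hour 21.
Task 6 has to wait for task 4 (finishes hour 21); task 2 (finishes hour 14); task 1 (finishes hour 11). The latest of these is hour 21, so task 6 runs hour 21 to 21 + 6 = hour 27.
For task 7: task 6 (finishes hour 27); task 4 (finishes hour 21). Taking the maximum gives a start of hour 27, and it finishes at 27 + 9 = hour 36.
Every task is finished by hour 36, which is no later than the deadline of 38, so the schedule is feasible.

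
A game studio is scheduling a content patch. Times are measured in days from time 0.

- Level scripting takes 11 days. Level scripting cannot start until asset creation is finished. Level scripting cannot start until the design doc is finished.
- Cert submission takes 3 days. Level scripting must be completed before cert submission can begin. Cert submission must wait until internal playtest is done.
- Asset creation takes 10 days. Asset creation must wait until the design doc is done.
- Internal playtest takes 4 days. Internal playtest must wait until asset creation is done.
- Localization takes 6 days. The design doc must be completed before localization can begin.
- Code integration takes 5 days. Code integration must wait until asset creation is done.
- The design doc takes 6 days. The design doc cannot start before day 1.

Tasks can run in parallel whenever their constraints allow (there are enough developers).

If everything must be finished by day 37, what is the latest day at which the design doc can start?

To finish by day 37, cert submission (duration 3) must start no later than day 34.
Level scripting has to be done before cert submission (must start by day 34). That means finishing by day 34, i.e. starting by 34 − 11 = day 23.
To finish by day 37, code integration (duration 5) must start no later than day 32.
Internal playtest feeds into cert submission (must start by day 34); so internal playtest must finish by day 34 and therefore start by day 30.
For asset creation: level scripting (must start by day 23); code integration (must start by day 32); internal playtest (must start by day 30). The most restrictive is day 23; with a 10-day duration, asset creation must start by day 13.
Localization must finish by day 37; it takes 6 days, so it must start by 37 − 6 = day 31.
For the design doc: asset creation (must start by day 13); level scripting (must start by day 23); localization (must start by day 31). The most restrictive is day 13; with a 6-day duration, the design doc must start by day 7.

7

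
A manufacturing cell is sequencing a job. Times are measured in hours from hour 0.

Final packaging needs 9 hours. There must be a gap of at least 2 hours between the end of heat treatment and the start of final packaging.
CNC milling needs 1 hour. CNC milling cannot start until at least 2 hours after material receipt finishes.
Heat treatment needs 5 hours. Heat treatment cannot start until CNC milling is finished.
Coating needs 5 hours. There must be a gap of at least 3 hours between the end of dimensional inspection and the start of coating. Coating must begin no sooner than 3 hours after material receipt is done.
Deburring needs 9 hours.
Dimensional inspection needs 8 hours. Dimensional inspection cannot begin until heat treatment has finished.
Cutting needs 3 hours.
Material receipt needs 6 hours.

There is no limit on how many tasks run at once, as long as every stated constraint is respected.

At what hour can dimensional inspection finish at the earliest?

Material receipt can start immediately at hour 0; it finishes at hour 6.
CNC milling cannot begin until material receipt (finishes hour 6, plus 2-hour gap → hour 8). It runs from hour 8 to 8 + 1 = hour 9.
Heat treatment cannot begin until CNC milling (finishes hour 9). It runs from hour 9 to 9 + 5 = hour 14.
After heat treatment (finishes hour 14), dimensional inspection can start at hour 14 and finishes at hour 22.

22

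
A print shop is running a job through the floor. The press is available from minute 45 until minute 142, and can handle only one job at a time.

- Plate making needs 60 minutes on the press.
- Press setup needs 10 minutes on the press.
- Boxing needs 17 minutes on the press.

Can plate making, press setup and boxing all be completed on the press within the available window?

The press window is 142 − 45 = 97 minutes.
Running back to back, the jobs need 60 + 10 + 17 = 87 minutes on the press.
Since 87 ≤ 97, they fit within the window.

Yes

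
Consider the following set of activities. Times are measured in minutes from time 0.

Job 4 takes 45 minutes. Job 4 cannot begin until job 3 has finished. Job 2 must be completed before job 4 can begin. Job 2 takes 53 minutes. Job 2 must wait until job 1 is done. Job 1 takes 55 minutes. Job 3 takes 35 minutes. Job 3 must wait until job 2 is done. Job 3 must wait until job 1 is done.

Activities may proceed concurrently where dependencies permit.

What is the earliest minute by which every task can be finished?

Job 1 has no prerequisites, so it starts at minute 0 and finishes at minute 55.
Job 2 cannot begin until job 1 (finishes minute 55). It runs from minute 55 to 55 + 53 = minute 108.
Job 3 cannot start until job 2 (finishes minute 108); job 1 (finishes minute 55). The controlling bound is minute 108, so job 3 finishes at 108 + 35 = minute 143.
Job 4 has to wait for job 3 (finishes minute 143); job 2 (finishes minute 108). The latest of these is minute 143, so job 4 runs minute 143 to 143 + 45 = minute 188.
All tasks are finished once the last one completes. Finish times: Job 1 at 55, Job 2 at 108, Job 3 at 143, Job 4 at 188. The latest is minute 188.

188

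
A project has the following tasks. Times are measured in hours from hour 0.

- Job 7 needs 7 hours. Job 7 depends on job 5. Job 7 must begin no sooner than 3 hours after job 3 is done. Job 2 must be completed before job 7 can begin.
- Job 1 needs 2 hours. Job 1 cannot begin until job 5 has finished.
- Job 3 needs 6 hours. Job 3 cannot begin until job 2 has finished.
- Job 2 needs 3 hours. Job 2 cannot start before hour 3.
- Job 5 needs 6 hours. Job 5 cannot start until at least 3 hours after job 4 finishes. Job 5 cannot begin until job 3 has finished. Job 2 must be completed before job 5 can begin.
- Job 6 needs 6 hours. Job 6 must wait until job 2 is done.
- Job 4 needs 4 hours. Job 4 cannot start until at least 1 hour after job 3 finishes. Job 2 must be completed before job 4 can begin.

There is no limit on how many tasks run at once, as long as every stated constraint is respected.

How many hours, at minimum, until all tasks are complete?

Job 2 cannot begin until its own release at hour 3. It runs from hour 3 to 3 + 3 = hour 6.
Job 6 cannot begin until job 2 (finishes hour 6). It runs from hour 6 to 6 + 6 = hour 12.
After job 2 (finishes hour 6), job 3 can start at hour 6 and finishes at hour 12.
Job 4 needs all of job 3 (finishes hour 12, plus 1-hour gap → hour 13); job 2 (finishes hour 6). That puts its earliest start at hour 13; it finishes at 13 + 4 = hour 17.
Job 5 cannot start until job 4 (finishes hour 17, plus 3-hour gap → hour 20); job 3 (finishes hour 12); job 2 (finishes hour 6). The controlling bound is hour 20, so job 5 finishes at 20 + 6 = hour 26.
Job 7 needs all of job 5 (finishes hour 26); job 3 (finishes hour 12, plus 3-hour gap → hour 15); job 2 (finishes hour 6). That puts its earliest start at hour 26; it finishes at 26 + 7 = hour 33.
Job 1 waits on job 5 (finishes hour 26), so it starts at hour 26 and finishes at 26 + 2 = hour 28.
All tasks are finished once the last one completes. Finish times: Job 1 at 28, Job 2 at 6, Job 3 at 12, Job 4 at 17, Job 5 at 26, Job 6 at 12, Job 7 at 33. The latest is hour 33.

33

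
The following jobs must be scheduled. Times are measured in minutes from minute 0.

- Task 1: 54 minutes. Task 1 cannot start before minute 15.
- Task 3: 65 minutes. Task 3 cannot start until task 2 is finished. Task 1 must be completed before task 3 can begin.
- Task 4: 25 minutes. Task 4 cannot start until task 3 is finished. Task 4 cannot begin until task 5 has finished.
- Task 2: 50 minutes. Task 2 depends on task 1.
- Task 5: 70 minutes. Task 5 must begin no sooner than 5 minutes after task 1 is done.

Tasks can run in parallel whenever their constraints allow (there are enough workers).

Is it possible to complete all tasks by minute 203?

Task 1 waits on its own release at minute 15, so it starts at minute 15 and finishes at 15 + 54 = minute 69.
After task 1 (finishes minute 69, plus 5-minute gap → minute 74), task 5 can start at minute 74 and finishes at minute 144.
Task 2 waits on task 1 (finishes minute 69), so it starts at minute 69 and finishes at 69 + 50 = minute 119.
Task 3 has to wait for task 2 (finishes minute 119); task 1 (finishes minute 69). The latest of these is minute 119, so task 3 runs minute 119 to 119 + 65 = minute 184.
Task 4 has to wait for task 3 (finishes minute 184); task 5 (finishes minute 144). The latest of these is minute 184, so task 4 runs minute 184 to 184 + 25 = minute 209.
The earliest everything can be done is minute 209, which is after the deadline of 203, so it is not possible.

No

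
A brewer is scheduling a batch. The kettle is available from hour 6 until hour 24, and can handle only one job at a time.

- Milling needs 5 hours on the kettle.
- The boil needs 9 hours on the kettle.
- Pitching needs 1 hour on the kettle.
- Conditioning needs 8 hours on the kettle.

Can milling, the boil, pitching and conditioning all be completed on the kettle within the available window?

No

The kettle window is 24 − 6 = 18 hours.
Running back to back, the jobs need 5 + 9 + 1 + 8 = 23 hours on the kettle.
Since 23 > 18, they cannot all fit.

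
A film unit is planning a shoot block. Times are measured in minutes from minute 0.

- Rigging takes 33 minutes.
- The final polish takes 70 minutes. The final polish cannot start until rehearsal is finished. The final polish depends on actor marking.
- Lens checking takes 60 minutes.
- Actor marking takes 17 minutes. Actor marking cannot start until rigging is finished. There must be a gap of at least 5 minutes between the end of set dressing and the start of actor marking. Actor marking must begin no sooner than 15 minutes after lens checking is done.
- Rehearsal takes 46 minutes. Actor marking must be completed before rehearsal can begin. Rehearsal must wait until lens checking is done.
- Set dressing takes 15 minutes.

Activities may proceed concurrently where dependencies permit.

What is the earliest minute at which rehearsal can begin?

Lens checking has no prerequisites, so it starts at minute 0 and finishes at minute 60.
Nothing blocks set dressing, so it runs from minute 0 to minute 15.
Rigging can start immediately at minute 0; it finishes at minute 33.
Actor marking needs all of rigging (finishes minute 33); set dressing (finishes minute 15, plus 5-minute gap → minute 20); lens checking (finishes minute 60, plus 15-minute gap → minute 75). That puts its earliest start at minute 75; it finishes at 75 + 17 = minute 92.
Rehearsal waits on actor marking (finishes minute 92); lens checking (finishes minute 60). The latest of these is minute 92, which is the earliest rehearsal can start.

92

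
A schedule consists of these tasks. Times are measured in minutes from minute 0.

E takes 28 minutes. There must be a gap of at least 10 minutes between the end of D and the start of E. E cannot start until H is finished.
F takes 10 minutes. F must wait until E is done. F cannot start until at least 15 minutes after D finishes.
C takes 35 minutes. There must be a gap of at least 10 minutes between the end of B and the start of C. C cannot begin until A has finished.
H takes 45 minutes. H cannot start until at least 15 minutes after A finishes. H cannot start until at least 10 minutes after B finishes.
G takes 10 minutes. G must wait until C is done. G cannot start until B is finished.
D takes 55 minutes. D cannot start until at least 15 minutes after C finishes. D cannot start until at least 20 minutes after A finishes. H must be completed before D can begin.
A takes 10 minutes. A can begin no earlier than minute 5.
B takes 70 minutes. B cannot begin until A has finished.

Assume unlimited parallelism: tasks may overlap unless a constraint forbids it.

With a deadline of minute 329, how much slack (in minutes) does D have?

After its own release at minute 5, A can start at minute 5 and finishes at minute 15.
B cannot begin until A (finishes minute 15). It runs from minute 15 to 15 + 70 = minute 85.
H has to wait for A (finishes minute 15, plus 15-minute gap → minute 30); B (finishes minute 85, plus 10-minute gap → minute 95). The latest of these is minute 95, so H runs minute 95 to 95 + 45 = minute 140.
For C: B (finishes minute 85, plus 10-minute gap → minute 95); A (finishes minute 15). Taking the maximum gives a start of minute 95, and it finishes at 95 + 35 = minute 130.
D needs all of C (finishes minute 130, plus 15-minute gap → minute 145); A (finishes minute 15, plus 20-minute gap → minute 35); H (finishes minute 140). That puts its earliest start at minute 145; it finishes at 145 + 55 = minute 200.

Working backward from the deadline:
F has no dependents, so it just needs to finish by minute 329. Starting by 329 − 10 = minute 319 achieves that.
E has to be done before F (must start by minute 319). That means finishing by minute 319, i.e. starting by 319 − 28 = minute 291.
D must finish in time for E (must start by minute 291, minus 10-minute gap → minute 281); F (must start by minute 319, minus 15-minute gap → minute 304). The tightest is minute 281, so D must start by 281 − 55 = minute 226.
So D can start as early as minute 145 and as late as minute 226, giving 226 − 145 = 81 minutes of slack.

81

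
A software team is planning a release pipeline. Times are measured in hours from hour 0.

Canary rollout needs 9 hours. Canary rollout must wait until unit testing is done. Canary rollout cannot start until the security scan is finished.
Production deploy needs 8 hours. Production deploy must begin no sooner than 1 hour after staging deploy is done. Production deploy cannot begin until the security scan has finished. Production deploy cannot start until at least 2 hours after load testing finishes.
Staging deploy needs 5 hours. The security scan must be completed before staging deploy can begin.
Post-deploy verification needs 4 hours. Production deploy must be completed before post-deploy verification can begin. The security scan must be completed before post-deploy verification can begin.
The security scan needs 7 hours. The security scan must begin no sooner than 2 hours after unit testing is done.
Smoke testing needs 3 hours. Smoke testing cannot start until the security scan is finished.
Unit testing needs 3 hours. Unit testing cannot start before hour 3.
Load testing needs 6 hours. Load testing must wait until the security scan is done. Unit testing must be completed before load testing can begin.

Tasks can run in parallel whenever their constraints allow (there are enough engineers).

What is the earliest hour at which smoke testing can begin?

After its own release at hour 3, unit testing can start at hour 3 and finishes at hour 6.
After unit testing (finishes hour 6, plus 2-hour gap → hour 8), the security scan can start at hour 8 and finishes at hour 15.
Smoke testing waits on the security scan (finishes hour 15), so the earliest it can start is hour 15.

15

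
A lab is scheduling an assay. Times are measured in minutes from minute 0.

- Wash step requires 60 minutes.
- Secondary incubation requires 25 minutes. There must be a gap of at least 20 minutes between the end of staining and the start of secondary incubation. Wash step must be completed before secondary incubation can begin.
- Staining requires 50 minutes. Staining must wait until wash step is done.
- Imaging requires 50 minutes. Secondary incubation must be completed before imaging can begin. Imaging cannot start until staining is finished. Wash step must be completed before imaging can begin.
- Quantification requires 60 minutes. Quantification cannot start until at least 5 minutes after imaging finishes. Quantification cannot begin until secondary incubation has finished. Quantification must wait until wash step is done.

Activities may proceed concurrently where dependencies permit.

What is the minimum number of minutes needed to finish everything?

270

Nothing blocks wash step, so it runs from minute 0 to minute 60.
After wash step (finishes minute 60), staining can start at minute 60 and finishes at minute 110.
Secondary incubation needs all of staining (finishes minute 110, plus 20-minute gap → minute 130); wash step (finishes minute 60). That puts its earliest start at minute 130; it finishes at 130 + 25 = minute 155.
Imaging cannot start until secondary incubation (finishes minute 155); staining (finishes minute 110); wash step (finishes minute 60). The controlling bound is minute 155, so imaging finishes at 155 + 50 = minute 205.
Quantification has to wait for imaging (finishes minute 205, plus 5-minute gap → minute 210); secondary incubation (finishes minute 155); wash step (finishes minute 60). The latest of these is minute 210, so quantification runs minute 210 to 210 + 60 = minute 270.
All tasks are finished once the last one completes. Finish times: Wash step at 60, Staining at 110, Secondary incubation at 155, Imaging at 205, Quantification at 270. The latest is minute 270.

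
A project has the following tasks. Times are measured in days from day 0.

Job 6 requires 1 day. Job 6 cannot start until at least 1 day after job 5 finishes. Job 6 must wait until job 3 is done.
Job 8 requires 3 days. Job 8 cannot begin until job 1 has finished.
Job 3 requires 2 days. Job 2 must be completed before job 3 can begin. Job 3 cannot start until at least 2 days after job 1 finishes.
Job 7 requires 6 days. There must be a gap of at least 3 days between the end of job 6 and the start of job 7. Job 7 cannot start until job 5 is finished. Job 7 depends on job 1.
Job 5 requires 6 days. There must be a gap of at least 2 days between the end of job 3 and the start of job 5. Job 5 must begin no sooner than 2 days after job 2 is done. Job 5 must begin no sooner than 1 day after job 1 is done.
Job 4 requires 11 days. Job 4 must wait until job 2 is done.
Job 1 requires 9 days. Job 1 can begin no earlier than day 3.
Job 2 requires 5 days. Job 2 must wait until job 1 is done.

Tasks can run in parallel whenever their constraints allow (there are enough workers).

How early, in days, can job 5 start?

21

Job 1 cannot begin until its own release at day 3. It runs from day 3 to 3 + 9 = day 12.
Job 2 cannot begin until job 1 (finishes day 12). It runs from day 12 to 12 + 5 = day 17.
Job 3 has to wait for job 2 (finishes day 17); job 1 (finishes day 12, plus 2-day gap → day 14). The latest of these is day 17, so job 3 runs day 17 to 17 + 2 = day 19.
Job 5 waits on job 3 (finishes day 19, plus 2-day gap → day 21); job 2 (finishes day 17, plus 2-day gap → day 19); job 1 (finishes day 12, plus 1-day gap → day 13). The latest of these is day 21, which is the earliest job 5 can start.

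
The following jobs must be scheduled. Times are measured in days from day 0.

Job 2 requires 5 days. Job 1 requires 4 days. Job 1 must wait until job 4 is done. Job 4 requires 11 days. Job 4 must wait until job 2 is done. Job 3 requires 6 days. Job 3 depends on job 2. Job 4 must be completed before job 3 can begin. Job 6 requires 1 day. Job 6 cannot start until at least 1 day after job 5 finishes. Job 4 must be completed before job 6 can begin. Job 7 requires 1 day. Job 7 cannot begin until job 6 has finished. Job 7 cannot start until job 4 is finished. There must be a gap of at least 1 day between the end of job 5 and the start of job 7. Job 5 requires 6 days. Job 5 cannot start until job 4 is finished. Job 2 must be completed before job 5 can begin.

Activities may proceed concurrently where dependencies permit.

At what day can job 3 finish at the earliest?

Job 2 has no prerequisites, so it starts at day 0 and finishes at day 5.
After job 2 (finishes day 5), job 4 can start at day 5 and finishes at day 16.
Job 3 needs all of job 2 (finishes day 5); job 4 (finishes day 16). That puts its earliest start at day 16; it finishes at 16 + 6 = day 22.

22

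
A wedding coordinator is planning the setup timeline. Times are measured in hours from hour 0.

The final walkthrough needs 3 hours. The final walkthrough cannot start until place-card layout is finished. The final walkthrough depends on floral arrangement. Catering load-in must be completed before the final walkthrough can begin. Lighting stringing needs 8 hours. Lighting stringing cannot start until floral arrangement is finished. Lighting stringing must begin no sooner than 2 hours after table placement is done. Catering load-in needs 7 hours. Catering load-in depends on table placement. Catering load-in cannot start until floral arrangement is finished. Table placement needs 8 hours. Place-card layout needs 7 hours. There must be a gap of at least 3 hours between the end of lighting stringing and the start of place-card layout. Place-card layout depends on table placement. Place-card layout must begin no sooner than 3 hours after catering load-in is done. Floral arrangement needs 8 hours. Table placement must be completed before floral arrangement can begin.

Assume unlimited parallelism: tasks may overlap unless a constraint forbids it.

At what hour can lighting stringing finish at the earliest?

Nothing blocks table placement, so it runs from hour 0 to hour 8.
Floral arrangement waits on table placement (finishes hour 8), so it starts at hour 8 and finishes at 8 + 8 = hour 16.
Lighting stringing cannot start until floral arrangement (finishes hour 16); table placement (finishes hour 8, plus 2-hour gap → hour 10). The controlling bound is hour 16, so lighting stringing finishes at 16 + 8 = hour 24.

24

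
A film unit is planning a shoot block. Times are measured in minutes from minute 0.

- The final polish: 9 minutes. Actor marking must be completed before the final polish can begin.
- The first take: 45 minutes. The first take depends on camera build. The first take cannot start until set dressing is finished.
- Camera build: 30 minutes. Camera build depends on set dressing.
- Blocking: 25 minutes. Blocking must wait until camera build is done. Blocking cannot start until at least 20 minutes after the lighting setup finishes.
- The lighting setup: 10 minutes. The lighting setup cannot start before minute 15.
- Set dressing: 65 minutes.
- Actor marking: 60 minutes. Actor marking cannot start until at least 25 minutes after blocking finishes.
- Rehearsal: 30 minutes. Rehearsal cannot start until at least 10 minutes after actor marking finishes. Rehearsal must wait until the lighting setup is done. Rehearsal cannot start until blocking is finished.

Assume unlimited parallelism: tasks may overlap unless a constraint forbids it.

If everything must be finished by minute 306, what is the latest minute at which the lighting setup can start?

126

To finish by minute 306, rehearsal (duration 30) must start no later than minute 276.
The final polish must finish by minute 306; it takes 9 minutes, so it must start by 306 − 9 = minute 297.
Actor marking has several dependents: rehearsal (must start by minute 276, minus 10-minute gap → minute 266); the final polish (must start by minute 297). The earliest of those limits is minute 266, so actor marking must start by 266 − 60 = minute 206.
Blocking must finish in time for actor marking (must start by minute 206, minus 25-minute gap → minute 181); rehearsal (must start by minute 276). The tightest is minute 181, so blocking must start by 181 − 25 = minute 156.
The lighting setup must finish in time for blocking (must start by minute 156, minus 20-minute gap → minute 136); rehearsal (must start by minute 276). The tightest is minute 136, so the lighting setup must start by 136 − 10 = minute 126.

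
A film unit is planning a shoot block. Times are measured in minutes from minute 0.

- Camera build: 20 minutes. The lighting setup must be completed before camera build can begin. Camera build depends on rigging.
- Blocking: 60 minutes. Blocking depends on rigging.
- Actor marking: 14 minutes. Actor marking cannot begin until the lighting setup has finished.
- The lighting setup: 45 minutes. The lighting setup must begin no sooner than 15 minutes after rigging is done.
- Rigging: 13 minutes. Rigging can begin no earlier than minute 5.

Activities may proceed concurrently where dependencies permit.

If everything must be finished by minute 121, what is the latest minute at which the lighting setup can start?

Camera build must finish by minute 121; it takes 20 minutes, so it must start by 121 − 20 = minute 101.
To finish by minute 121, actor marking (duration 14) must start no later than minute 107.
The lighting setup has several dependents: camera build (must start by minute 101); actor marking (must start by minute 107). The earliest of those limits is minute 101, so the lighting setup must start by 101 − 45 = minute 56.

56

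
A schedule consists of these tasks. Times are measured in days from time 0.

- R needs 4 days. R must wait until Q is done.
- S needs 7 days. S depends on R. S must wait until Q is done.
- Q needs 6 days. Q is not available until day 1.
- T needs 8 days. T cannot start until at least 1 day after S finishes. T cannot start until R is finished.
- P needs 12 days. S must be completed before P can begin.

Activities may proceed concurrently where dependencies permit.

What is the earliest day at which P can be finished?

30

Q waits on its own release at day 1, so it starts at day 1 and finishes at 1 + 6 = day 7.
R waits on Q (finishes day 7), so it starts at day 7 and finishes at 7 + 4 = day 11.
For S: R (finishes day 11); Q (finishes day 7). Taking the maximum gives a start of day 11, and it finishes at 11 + 7 = day 18.
After S (finishes day 18), P can start at day 18 and finishes at day 30.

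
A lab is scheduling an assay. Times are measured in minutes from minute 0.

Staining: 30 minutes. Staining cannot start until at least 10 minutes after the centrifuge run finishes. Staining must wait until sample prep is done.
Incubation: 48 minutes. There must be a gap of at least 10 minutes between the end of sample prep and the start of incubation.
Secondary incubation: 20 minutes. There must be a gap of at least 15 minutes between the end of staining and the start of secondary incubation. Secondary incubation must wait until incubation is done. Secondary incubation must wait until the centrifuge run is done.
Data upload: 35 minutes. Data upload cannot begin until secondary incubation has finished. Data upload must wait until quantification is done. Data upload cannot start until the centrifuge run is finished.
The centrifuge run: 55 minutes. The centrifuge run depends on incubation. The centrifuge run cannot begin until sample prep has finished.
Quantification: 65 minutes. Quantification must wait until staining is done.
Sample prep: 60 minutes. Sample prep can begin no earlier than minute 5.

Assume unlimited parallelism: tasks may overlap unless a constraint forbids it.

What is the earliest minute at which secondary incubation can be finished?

253

After its own release at minute 5, sample prep can start at minute 5 and finishes at minute 65.
After sample prep (finishes minute 65, plus 10-minute gap → minute 75), incubation can start at minute 75 and finishes at minute 123.
The centrifuge run cannot start until incubation (finishes minute 123); sample prep (finishes minute 65). The controlling bound is minute 123, so the centrifuge run finishes at 123 + 55 = minute 178.
Staining needs all of the centrifuge run (finishes minute 178, plus 10-minute gap → minute 188); sample prep (finishes minute 65). That puts its earliest start at minute 188; it finishes at 188 + 30 = minute 218.
Secondary incubation has to wait for staining (finishes minute 218, plus 15-minute gap → minute 233); incubation (finishes minute 123); the centrifuge run (finishes minute 178). The latest of these is minute 233, so secondary incubation runs minute 233 to 233 + 20 = minute 253.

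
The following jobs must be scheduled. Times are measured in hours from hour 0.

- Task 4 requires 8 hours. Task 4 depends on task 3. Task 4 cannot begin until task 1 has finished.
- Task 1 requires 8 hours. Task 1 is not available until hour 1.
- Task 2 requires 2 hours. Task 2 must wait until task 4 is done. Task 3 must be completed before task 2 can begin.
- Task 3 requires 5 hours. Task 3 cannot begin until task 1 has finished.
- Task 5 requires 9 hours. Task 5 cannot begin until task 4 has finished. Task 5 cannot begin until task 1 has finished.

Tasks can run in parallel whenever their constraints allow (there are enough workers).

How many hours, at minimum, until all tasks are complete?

31

After its own release at hour 1, task 1 can start at hour 1 and finishes at hour 9.
After task 1 (finishes hour 9), task 3 can start at hour 9 and finishes at hour 14.
For task 4: task 3 (finishes hour 14); task 1 (finishes hour 9). Taking the maximum gives a start of hour 14, and it finishes at 14 + 8 = hour 22.
Task 5 has to wait for task 4 (finishes hour 22); task 1 (finishes hour 9). The latest of these is hour 22, so task 5 runs hour 22 to 22 + 9 = hour 31.
Task 2 needs all of task 4 (finishes hour 22); task 3 (finishes hour 14). That puts its earliest start at hour 22; it finishes at 22 + 2 = hour 24.
All tasks are finished once the last one completes. Finish times: Task 1 at 9, Task 2 at 24, Task 3 at 14, Task 4 at 22, Task 5 at 31. The latest is hour 31.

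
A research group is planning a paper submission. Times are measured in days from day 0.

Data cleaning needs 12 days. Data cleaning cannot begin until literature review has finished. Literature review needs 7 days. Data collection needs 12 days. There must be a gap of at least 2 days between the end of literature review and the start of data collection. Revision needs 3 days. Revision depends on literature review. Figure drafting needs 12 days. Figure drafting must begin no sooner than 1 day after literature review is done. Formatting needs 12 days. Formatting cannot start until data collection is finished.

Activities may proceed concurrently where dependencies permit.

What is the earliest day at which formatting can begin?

21

Nothing blocks literature review, so it runs from day 0 to day 7.
Data collection waits on literature review (finishes day 7, plus 2-day gap → day 9), so it starts at day 9 and finishes at 9 + 12 = day 21.
Formatting waits on data collection (finishes day 21), so the earliest it can start is day 21.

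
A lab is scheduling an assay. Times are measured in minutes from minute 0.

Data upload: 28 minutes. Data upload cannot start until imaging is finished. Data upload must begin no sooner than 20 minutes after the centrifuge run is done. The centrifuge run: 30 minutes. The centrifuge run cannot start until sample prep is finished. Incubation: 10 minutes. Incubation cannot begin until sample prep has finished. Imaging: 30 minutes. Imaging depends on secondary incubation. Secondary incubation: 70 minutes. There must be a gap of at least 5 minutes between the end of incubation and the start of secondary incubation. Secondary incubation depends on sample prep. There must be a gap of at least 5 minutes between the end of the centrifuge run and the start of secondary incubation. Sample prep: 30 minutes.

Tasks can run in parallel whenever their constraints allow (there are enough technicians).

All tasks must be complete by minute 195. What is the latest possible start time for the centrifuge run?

To finish by minute 195, data upload (duration 28) must start no later than minute 167.
Imaging feeds into data upload (must start by minute 167); so imaging must finish by minute 167 and therefore start by minute 137.
Since imaging (must start by minute 137) depends on it, secondary incubation must finish by minute 137. Backing off its 70-minute duration gives a latest start of minute 67.
The centrifuge run has several dependents: secondary incubation (must start by minute 67, minus 5-minute gap → minute 62); data upload (must start by minute 167, minus 20-minute gap → minute 147). The earliest of those limits is minute 62, so the centrifuge run must start by 62 − 30 = minute 32.

32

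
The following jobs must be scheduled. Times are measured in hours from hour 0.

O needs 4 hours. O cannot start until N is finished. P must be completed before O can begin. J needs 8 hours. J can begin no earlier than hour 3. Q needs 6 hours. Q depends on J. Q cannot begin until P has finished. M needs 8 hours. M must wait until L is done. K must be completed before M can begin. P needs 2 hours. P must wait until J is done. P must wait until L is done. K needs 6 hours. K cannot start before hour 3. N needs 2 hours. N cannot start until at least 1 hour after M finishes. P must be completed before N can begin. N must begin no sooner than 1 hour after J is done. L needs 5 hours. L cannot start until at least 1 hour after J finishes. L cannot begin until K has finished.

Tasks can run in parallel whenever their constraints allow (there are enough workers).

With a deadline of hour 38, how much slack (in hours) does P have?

After its own release at hour 3, K can start at hour 3 and finishes at hour 9.
J waits on its own release at hour 3, so it starts at hour 3 and finishes at 3 + 8 = hour 11.
L needs all of J (finishes hour 11, plus 1-hour gap → hour 12); K (finishes hour 9). That puts its earliest start at hour 12; it finishes at 12 + 5 = hour 17.
P needs all of J (finishes hour 11); L (finishes hour 17). That puts its earliest start at hour 17; it finishes at 17 + 2 = hour 19.

Working backward from the deadline:
To finish by hour 38, O (duration 4) must start no later than hour 34.
Since O (must start by hour 34) depends on it, N must finish by hour 34. Backing off its 2-hour duration gives a latest start of hour 32.
Q has no dependents, so it just needs to finish by hour 38. Starting by 38 − 6 = hour 32 achieves that.
P must finish in time for N (must start by hour 32); O (must start by hour 34); Q (must start by hour 32). The tightest is hour 32, so P must start by 32 − 2 = hour 30.
So P can start as early as hour 17 and as late as hour 30, giving 30 − 17 = 13 hours of slack.

13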